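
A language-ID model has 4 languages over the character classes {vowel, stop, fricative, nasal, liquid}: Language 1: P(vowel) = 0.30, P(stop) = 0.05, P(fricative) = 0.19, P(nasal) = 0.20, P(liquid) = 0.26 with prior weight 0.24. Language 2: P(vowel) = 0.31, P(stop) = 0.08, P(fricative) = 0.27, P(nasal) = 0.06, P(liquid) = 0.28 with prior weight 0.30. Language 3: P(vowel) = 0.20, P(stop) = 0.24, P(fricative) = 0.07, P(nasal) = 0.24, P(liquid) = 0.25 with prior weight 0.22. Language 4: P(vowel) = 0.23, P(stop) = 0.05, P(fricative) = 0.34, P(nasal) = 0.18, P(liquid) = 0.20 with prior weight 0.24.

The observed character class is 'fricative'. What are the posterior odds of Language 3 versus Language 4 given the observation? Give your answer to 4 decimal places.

0.1887

Since P(k|x) ∝ P(Z=k) f_k(x), the posterior odds are P(Z=i) f_i(x) / (P(Z=j) f_j(x)).
Evaluate each component's likelihood at the observed value:
  p_1 = P(fricative | comp) = 0.19
  p_2 = P(fricative | comp) = 0.27
  p_3 = P(fricative | comp) = 0.07
  p_4 = P(fricative | comp) = 0.34
Posterior odds = (P(Z=3)·p_3) / (P(Z=4)·p_4) = (0.22·0.07) / (0.24·0.34) = 0.0154 / 0.0816 ≈ 0.1887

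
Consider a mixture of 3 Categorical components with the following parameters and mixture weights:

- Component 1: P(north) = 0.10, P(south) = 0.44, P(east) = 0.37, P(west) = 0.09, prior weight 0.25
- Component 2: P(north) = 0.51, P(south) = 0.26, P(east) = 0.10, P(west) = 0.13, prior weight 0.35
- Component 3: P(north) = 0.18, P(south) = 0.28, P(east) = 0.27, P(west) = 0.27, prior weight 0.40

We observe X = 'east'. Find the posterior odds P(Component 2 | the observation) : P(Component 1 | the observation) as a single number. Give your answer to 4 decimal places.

0.3784

Only the two components matter; the odds are (π_i f_i(x)) / (π_j f_j(x)).
Categorical probabilities:
  f_1 = P(east | comp) = 0.37
  f_2 = P(east | comp) = 0.10
  f_3 = P(east | comp) = 0.27
Posterior odds = (π_2·f_2) / (π_1·f_1) = (0.35·0.1) / (0.25·0.37) = 0.035 / 0.0925 ≈ 0.3784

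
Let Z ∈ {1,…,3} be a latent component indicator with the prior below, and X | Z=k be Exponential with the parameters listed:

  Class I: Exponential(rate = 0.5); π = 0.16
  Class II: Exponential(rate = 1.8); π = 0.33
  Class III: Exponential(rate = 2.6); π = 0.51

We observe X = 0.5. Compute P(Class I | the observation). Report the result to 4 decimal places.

0.0937

Posterior ∝ prior × likelihood, so P(k | x) ∝ π_k f_k(x); normalise over all components.
Component likelihoods at x = 0.5:
  L_I = 0.3894
  L_II = 0.731825
  L_III = 0.708583
Prior × likelihood for each component:
  π_I·L_I = 0.16 × 0.3894 = 0.0623041
  π_II·L_II = 0.33 × 0.731825 = 0.241502
  π_III·L_III = 0.51 × 0.708583 = 0.361377
Normaliser: 0.0623041 + 0.241502 + 0.361377 = 0.665184
Responsibility of Class I: 0.0623041 / 0.665184 ≈ 0.0937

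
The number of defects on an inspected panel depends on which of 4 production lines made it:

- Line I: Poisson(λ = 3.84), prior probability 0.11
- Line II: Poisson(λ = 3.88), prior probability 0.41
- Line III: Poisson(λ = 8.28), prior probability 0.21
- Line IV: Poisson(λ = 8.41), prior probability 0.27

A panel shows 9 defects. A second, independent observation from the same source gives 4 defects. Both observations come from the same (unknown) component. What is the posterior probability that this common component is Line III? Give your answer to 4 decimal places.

Posterior ∝ prior × likelihood, so P(k | x) ∝ π_k f_k(x); normalise over all components.
Since both observations come from the same component, the likelihood for component k is f_k(x₁)·f_k(x₂).
  f_I = [0.0107529] × [0.194726] = 0.00209387
  f_II = [0.0113412] × [0.195008] = 0.00221163
  f_III = [0.127806] × [0.0496537] = 0.00634605
  f_IV = [0.129117] × [0.0464041] = 0.00599157
Prior × likelihood for each component:
  π_I·f_I = 0.11 × 0.00209387 = 0.000230326
  π_II·f_II = 0.41 × 0.00221163 = 0.000906769
  π_III·f_III = 0.21 × 0.00634605 = 0.00133267
  π_IV·f_IV = 0.27 × 0.00599157 = 0.00161772
Denominator: 0.000230326 + 0.000906769 + 0.00133267 + 0.00161772 = 0.00408749
So the posterior for Line III is 0.00133267 / 0.00408749 ≈ 0.3260.

0.3260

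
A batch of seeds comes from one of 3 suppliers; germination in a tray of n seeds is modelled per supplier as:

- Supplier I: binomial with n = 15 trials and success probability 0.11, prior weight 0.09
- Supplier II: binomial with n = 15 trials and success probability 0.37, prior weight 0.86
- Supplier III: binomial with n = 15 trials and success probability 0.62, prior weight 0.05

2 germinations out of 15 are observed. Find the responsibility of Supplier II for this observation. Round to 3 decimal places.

Posterior ∝ prior × likelihood, so P(k | x) ∝ w_k f_k(x); normalise over all components.
Evaluate each component's likelihood at the observed value:
  f_I = C(15,2)·0.11^2·0.89^13 = 105·0.0121·0.219821 = 0.279283
  f_II = C(15,2)·0.37^2·0.63^13 = 105·0.1369·0.00246279 = 0.0354014
  f_III = C(15,2)·0.62^2·0.38^13 = 105·0.3844·3.44498e-06 = 0.000139046
Weight by the priors:
  w_I·f_I = 0.09 × 0.279283 = 0.0251355
  w_II·f_II = 0.86 × 0.0354014 = 0.0304452
  w_III·f_III = 0.05 × 0.000139046 = 6.95231e-06
Evidence: 0.0251355 + 0.0304452 + 6.95231e-06 = 0.0555876
Responsibility of Supplier II: 0.0304452 / 0.0555876 ≈ 0.548

0.548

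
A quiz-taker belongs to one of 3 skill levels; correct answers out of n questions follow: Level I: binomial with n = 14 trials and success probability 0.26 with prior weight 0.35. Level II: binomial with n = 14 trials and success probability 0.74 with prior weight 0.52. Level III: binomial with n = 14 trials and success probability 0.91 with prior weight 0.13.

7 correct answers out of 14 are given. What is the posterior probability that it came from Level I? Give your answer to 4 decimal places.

The responsibility of component k is P(Z=k) f_k(x) divided by Σ_j P(Z=j) f_j(x).
Binomial probabilities:
  L_I = C(14,7)·0.26^7·0.74^7 = 3432·8.03181e-05·0.121513 = 0.0334952
  L_II = C(14,7)·0.74^7·0.26^7 = 3432·0.121513·8.03181e-05 = 0.0334952
  L_III = C(14,7)·0.91^7·0.09^7 = 3432·0.516761·4.78297e-08 = 8.48271e-05
Multiply by the mixture weights:
  P(Z=I)·L_I = 0.35 × 0.0334952 = 0.0117233
  P(Z=II)·L_II = 0.52 × 0.0334952 = 0.0174175
  P(Z=III)·L_III = 0.13 × 8.48271e-05 = 1.10275e-05
Evidence: 0.0117233 + 0.0174175 + 1.10275e-05 = 0.0291519
Responsibility of Level I: 0.0117233 / 0.0291519 ≈ 0.4021

0.4021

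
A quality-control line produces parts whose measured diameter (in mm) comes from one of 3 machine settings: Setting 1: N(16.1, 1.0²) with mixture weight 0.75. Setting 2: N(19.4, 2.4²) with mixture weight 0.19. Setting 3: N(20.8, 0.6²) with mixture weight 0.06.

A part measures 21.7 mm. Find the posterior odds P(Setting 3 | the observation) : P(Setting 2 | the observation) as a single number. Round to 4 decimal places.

Posterior odds = (π_i f_i(x)) / (π_j f_j(x)); the normalising sum cancels.
Evaluate each component's likelihood at the observed value:
  p_1 = (1/(1.0·√(2π)))·exp(−(21.7−16.1)²/(2·1.0²)) = 0.398942·exp(-15.68000) = 6.18262e-08
  p_2 = (1/(2.4·√(2π)))·exp(−(21.7−19.4)²/(2·2.4²)) = 0.166226·exp(-0.45920) = 0.10502
  p_3 = (1/(0.6·√(2π)))·exp(−(21.7−20.8)²/(2·0.6²)) = 0.664904·exp(-1.12500) = 0.215863
Posterior odds = (π_3·p_3) / (π_2·p_2) = (0.06·0.215863) / (0.19·0.10502) = 0.0129518 / 0.0199537 ≈ 0.6491

0.6491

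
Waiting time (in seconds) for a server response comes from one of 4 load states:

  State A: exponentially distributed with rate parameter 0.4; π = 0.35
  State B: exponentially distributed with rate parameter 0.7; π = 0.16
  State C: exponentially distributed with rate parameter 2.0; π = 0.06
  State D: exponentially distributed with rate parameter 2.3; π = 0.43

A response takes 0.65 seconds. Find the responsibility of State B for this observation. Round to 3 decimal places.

0.164

Apply Bayes' rule: the posterior for each component is proportional to its prior times its likelihood at x.
Component likelihoods at x = 0.65 seconds:
  L_A = 0.4·e^(−0.4·0.65) = 0.4·e^(−0.2600) = 0.308421
  L_B = 0.7·e^(−0.7·0.65) = 0.7·e^(−0.4550) = 0.444114
  L_C = 2.0·e^(−2.0·0.65) = 2.0·e^(−1.3000) = 0.545064
  L_D = 2.3·e^(−2.3·0.65) = 2.3·e^(−1.4950) = 0.515772
Multiply by the mixture weights:
  w_A·L_A = 0.35 × 0.308421 = 0.107947
  w_B·L_B = 0.16 × 0.444114 = 0.0710582
  w_C·L_C = 0.06 × 0.545064 = 0.0327038
  w_D·L_D = 0.43 × 0.515772 = 0.221782
Denominator: 0.107947 + 0.0710582 + 0.0327038 + 0.221782 = 0.433491
Responsibility of State B: 0.0710582 / 0.433491 ≈ 0.164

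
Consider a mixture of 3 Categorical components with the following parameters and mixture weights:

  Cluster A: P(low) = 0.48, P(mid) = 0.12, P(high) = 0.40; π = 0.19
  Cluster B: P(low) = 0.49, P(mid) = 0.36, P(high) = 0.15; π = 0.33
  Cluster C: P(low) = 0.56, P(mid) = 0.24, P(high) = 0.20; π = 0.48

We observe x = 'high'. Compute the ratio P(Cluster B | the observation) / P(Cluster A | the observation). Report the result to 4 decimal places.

Only the two components matter; the odds are (π_i f_i(x)) / (π_j f_j(x)).
Component likelihoods at x = 'high':
  f_A = P(high | comp) = 0.40
  f_B = P(high | comp) = 0.15
  f_C = P(high | comp) = 0.20
Posterior odds = (π_B·f_B) / (π_A·f_A) = (0.33·0.15) / (0.19·0.4) = 0.0495 / 0.076 ≈ 0.6513

0.6513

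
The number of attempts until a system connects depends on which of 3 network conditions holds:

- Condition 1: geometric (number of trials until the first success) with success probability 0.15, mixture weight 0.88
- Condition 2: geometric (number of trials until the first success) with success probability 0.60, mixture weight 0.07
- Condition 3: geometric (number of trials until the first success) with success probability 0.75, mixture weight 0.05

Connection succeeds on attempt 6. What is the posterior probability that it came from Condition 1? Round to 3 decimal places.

By Bayes' theorem, P(k | x) = π_k f_k(x) / Σ_j π_j f_j(x).
Evaluate each component's likelihood at the observed value:
  p_1 = 0.0665558
  p_2 = 0.006144
  p_3 = 0.000732422
Prior × likelihood for each component:
  π_1·p_1 = 0.88 × 0.0665558 = 0.0585691
  π_2·p_2 = 0.07 × 0.006144 = 0.00043008
  π_3·p_3 = 0.05 × 0.000732422 = 3.66211e-05
Sum: 0.0585691 + 0.00043008 + 3.66211e-05 = 0.0590358
Responsibility of Condition 1: 0.0585691 / 0.0590358 ≈ 0.992

0.992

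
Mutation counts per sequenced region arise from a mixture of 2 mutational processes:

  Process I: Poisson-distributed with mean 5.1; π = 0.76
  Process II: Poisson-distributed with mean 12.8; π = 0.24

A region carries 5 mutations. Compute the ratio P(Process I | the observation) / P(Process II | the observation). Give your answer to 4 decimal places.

The posterior odds equal the prior odds times the likelihood ratio: (w_i/w_j)·(f_i(x)/f_j(x)).
Poisson probabilities:
  p_I = e^(−5.1)·5.1^5/5! = 0.175294
  p_II = e^(−12.8)·12.8^5/5! = 0.00790495
Posterior odds = (w_I·p_I) / (w_II·p_II) = (0.76·0.175294) / (0.24·0.00790495) = 0.133224 / 0.00189719 ≈ 70.2216

70.2216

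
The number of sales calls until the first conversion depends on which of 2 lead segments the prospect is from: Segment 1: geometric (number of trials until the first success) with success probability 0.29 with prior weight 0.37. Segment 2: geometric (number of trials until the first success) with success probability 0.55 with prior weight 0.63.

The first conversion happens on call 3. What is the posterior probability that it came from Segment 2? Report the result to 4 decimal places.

P(component k | x) = w_k·f_k(x) / marginal(x), where marginal(x) = Σ_j w_j·f_j(x).
Evaluate each component's likelihood at the observed value:
  f_1 = 0.146189
  f_2 = 0.111375
Weight by the priors:
  w_1·f_1 = 0.37 × 0.146189 = 0.0540899
  w_2·f_2 = 0.63 × 0.111375 = 0.0701662
Marginal: 0.0540899 + 0.0701662 = 0.124256
P(Segment 2 | the observation) = 0.0701662 / 0.124256 ≈ 0.5647

0.5647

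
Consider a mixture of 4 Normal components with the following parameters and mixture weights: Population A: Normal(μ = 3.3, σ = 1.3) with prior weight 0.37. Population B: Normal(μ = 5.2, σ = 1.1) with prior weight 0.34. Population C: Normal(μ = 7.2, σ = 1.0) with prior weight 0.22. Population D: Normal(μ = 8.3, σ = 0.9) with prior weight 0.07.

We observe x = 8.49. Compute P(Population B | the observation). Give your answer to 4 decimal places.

Apply Bayes' rule: the posterior for each component is proportional to its prior times its likelihood at x.
Component likelihoods at x = 8.49:
  f_A = (1/(1.3·√(2π)))·exp(−(8.49−3.3)²/(2·1.3²)) = 0.306879·exp(-7.96926) = 0.00010616
  f_B = (1/(1.1·√(2π)))·exp(−(8.49−5.2)²/(2·1.1²)) = 0.362675·exp(-4.47277) = 0.00414017
  f_C = (1/(1.0·√(2π)))·exp(−(8.49−7.2)²/(2·1.0²)) = 0.398942·exp(-0.83205) = 0.173602
  f_D = (1/(0.9·√(2π)))·exp(−(8.49−8.3)²/(2·0.9²)) = 0.443269·exp(-0.02228) = 0.433501
Multiply by the mixture weights:
  π_A·f_A = 0.37 × 0.00010616 = 3.92792e-05
  π_B·f_B = 0.34 × 0.00414017 = 0.00140766
  π_C·f_C = 0.22 × 0.173602 = 0.0381925
  π_D·f_D = 0.07 × 0.433501 = 0.030345
Sum: 3.92792e-05 + 0.00140766 + 0.0381925 + 0.030345 = 0.0699845
Responsibility of Population B: 0.00140766 / 0.0699845 ≈ 0.0201

0.0201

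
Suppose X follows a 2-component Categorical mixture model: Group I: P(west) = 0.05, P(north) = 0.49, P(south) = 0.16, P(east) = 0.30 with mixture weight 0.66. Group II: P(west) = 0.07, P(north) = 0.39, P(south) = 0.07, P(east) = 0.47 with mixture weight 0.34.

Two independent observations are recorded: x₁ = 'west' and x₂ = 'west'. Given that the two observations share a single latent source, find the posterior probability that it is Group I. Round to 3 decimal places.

By Bayes' theorem, P(k | x) = w_k f_k(x) / Σ_j w_j f_j(x).
Since both observations come from the same component, the likelihood for component k is f_k(x₁)·f_k(x₂).
  f_I = [P(west | comp) = 0.05] × [0.05] = 0.0025
  f_II = [P(west | comp) = 0.07] × [0.07] = 0.0049
Unnormalised posteriors:
  w_I·f_I = 0.66 × 0.0025 = 0.00165
  w_II·f_II = 0.34 × 0.0049 = 0.001666
Sum: 0.00165 + 0.001666 = 0.003316
Responsibility of Group I: 0.00165 / 0.003316 ≈ 0.498

0.498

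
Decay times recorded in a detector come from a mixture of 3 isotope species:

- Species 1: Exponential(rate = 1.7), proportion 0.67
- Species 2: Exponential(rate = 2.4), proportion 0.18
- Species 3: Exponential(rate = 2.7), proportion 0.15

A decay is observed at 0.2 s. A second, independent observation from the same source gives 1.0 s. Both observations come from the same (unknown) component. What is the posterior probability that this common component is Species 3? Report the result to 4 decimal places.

P(component k | x) = π_k·f_k(x) / marginal(x), where marginal(x) = Σ_j π_j·f_j(x).
Since both observations come from the same component, the likelihood for component k is f_k(x₁)·f_k(x₂).
  p_1 = [1.7·e^(−1.7·0.2) = 1.7·e^(−0.3400) = 1.21001] × [0.310562] = 0.375783
  p_2 = [2.4·e^(−2.4·0.2) = 2.4·e^(−0.4800) = 1.48508] × [0.217723] = 0.323336
  p_3 = [2.7·e^(−2.7·0.2) = 2.7·e^(−0.5400) = 1.57342] × [0.181455] = 0.285505
Prior × likelihood for each component:
  π_1·p_1 = 0.67 × 0.375783 = 0.251775
  π_2·p_2 = 0.18 × 0.323336 = 0.0582005
  π_3·p_3 = 0.15 × 0.285505 = 0.0428257
Sum: 0.251775 + 0.0582005 + 0.0428257 = 0.352801
Responsibility of Species 3: 0.0428257 / 0.352801 ≈ 0.1214

0.1214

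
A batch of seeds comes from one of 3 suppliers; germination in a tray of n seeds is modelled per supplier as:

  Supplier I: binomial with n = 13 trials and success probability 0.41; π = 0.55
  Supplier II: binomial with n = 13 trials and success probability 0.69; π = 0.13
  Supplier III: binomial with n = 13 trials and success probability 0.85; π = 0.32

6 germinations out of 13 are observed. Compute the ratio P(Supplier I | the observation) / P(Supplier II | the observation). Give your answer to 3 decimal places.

16.845

Posterior odds = (w_i f_i(x)) / (w_j f_j(x)); the normalising sum cancels.
Evaluate each component's likelihood at the observed value:
  p_I = C(13,6)·0.41^6·0.59^7 = 1716·0.0047501·0.0248865 = 0.202854
  p_II = C(13,6)·0.69^6·0.31^7 = 1716·0.107918·0.000275126 = 0.0509499
  p_III = C(13,6)·0.85^6·0.15^7 = 1716·0.37715·1.70859e-06 = 0.00110578
Odds = (0.55/0.13) × (0.202854/0.0509499) = 4.23077 × 3.98145 ≈ 16.845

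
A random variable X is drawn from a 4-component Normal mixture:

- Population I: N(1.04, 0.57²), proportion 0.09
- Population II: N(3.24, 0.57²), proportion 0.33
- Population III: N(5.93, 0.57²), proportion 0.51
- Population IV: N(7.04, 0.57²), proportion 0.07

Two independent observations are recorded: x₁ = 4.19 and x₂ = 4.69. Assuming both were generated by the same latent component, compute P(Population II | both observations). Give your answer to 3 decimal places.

Posterior ∝ prior × likelihood, so P(k | x) ∝ π_k f_k(x); normalise over all components.
Since both observations come from the same component, the likelihood for component k is f_k(x₁)·f_k(x₂).
  f_I = [1.63426e-07] × [8.72829e-10] = 1.42643e-16
  f_II = [0.174521] × [0.0275313] = 0.0048048
  f_III = [0.00663034] × [0.0656718] = 0.000435426
  f_IV = [2.60828e-06] × [0.000142583] = 3.71896e-10
Weight by the priors:
  π_I·f_I = 0.09 × 1.42643e-16 = 1.28379e-17
  π_II·f_II = 0.33 × 0.0048048 = 0.00158559
  π_III·f_III = 0.51 × 0.000435426 = 0.000222067
  π_IV·f_IV = 0.07 × 3.71896e-10 = 2.60327e-11
Evidence: 1.28379e-17 + 0.00158559 + 0.000222067 + 2.60327e-11 = 0.00180765
Responsibility of Population II: 0.00158559 / 0.00180765 ≈ 0.877

0.877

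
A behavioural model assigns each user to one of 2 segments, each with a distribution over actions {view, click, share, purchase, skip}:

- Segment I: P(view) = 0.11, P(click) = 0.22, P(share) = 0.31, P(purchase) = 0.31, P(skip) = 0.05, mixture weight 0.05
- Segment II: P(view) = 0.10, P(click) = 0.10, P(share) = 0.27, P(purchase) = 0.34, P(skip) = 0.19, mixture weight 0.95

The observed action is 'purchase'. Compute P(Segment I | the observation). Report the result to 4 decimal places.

P(component k | x) = P(Z=k)·f_k(x) / marginal(x), where marginal(x) = Σ_j P(Z=j)·f_j(x).
Categorical probabilities:
  p_I = P(purchase | comp) = 0.31
  p_II = P(purchase | comp) = 0.34
Unnormalised posteriors:
  P(Z=I)·p_I = 0.05 × 0.31 = 0.0155
  P(Z=II)·p_II = 0.95 × 0.34 = 0.323
Sum: 0.0155 + 0.323 = 0.3385
Responsibility of Segment I: 0.0155 / 0.3385 ≈ 0.0458

0.0458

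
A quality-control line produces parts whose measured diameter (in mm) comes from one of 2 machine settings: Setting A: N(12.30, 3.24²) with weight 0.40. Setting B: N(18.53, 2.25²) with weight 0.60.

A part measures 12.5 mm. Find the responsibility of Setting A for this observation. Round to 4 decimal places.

0.9437

By Bayes' theorem, P(k | x) = P(Z=k) f_k(x) / Σ_j P(Z=j) f_j(x).
Component likelihoods at x = 12.5 mm:
  p_A = (1/(3.24·√(2π)))·exp(−(12.5−12.30)²/(2·3.24²)) = 0.123130·exp(-0.00191) = 0.122896
  p_B = (1/(2.25·√(2π)))·exp(−(12.5−18.53)²/(2·2.25²)) = 0.177308·exp(-3.59120) = 0.00488753
Prior × likelihood for each component:
  P(Z=A)·p_A = 0.40 × 0.122896 = 0.0491584
  P(Z=B)·p_B = 0.60 × 0.00488753 = 0.00293252
Evidence: 0.0491584 + 0.00293252 = 0.0520909
P(Setting A | 12.5 mm) ≈ 0.9437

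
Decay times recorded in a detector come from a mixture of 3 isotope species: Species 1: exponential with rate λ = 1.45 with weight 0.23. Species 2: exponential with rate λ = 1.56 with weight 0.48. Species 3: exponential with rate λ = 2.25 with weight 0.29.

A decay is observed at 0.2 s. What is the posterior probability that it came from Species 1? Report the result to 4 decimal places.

The responsibility of component k is π_k f_k(x) divided by Σ_j π_j f_j(x).
Component likelihoods at x = 0.2 s:
  p_1 = 1.45·e^(−1.45·0.2) = 1.45·e^(−0.2900) = 1.08498
  p_2 = 1.56·e^(−1.56·0.2) = 1.56·e^(−0.3120) = 1.14189
  p_3 = 2.25·e^(−2.25·0.2) = 2.25·e^(−0.4500) = 1.43466
Multiply by the mixture weights:
  π_1·p_1 = 0.23 × 1.08498 = 0.249546
  π_2·p_2 = 0.48 × 1.14189 = 0.548108
  π_3·p_3 = 0.29 × 1.43466 = 0.416052
Marginal: 0.249546 + 0.548108 + 0.416052 = 1.21371
P(Species 1 | data) ≈ 0.2056

0.2056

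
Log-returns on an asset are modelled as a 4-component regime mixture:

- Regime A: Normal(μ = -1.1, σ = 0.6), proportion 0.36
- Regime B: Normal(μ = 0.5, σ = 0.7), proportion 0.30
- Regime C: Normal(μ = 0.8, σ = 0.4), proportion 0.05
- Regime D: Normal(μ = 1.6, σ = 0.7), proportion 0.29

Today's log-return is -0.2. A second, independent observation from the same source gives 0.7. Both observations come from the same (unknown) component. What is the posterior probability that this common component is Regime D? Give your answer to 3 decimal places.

0.025

Apply Bayes' rule: the posterior for each component is proportional to its prior times its likelihood at x.
Since both observations come from the same component, the likelihood for component k is f_k(x₁)·f_k(x₂).
  f_A = [(1/(0.6·√(2π)))·exp(−(-0.2−-1.1)²/(2·0.6²)) = 0.664904·exp(-1.12500) = 0.215863] × [0.00738641] = 0.00159445
  f_B = [(1/(0.7·√(2π)))·exp(−(-0.2−0.5)²/(2·0.7²)) = 0.569918·exp(-0.50000) = 0.345672] × [0.547124] = 0.189126
  f_C = [(1/(0.4·√(2π)))·exp(−(-0.2−0.8)²/(2·0.4²)) = 0.997356·exp(-3.12500) = 0.0438208] × [0.96667] = 0.0423602
  f_D = [(1/(0.7·√(2π)))·exp(−(-0.2−1.6)²/(2·0.7²)) = 0.569918·exp(-3.30612) = 0.0208921] × [0.249376] = 0.00520997
Prior × likelihood for each component:
  w_A·f_A = 0.36 × 0.00159445 = 0.000574002
  w_B·f_B = 0.30 × 0.189126 = 0.0567377
  w_C·f_C = 0.05 × 0.0423602 = 0.00211801
  w_D·f_D = 0.29 × 0.00520997 = 0.00151089
Denominator: 0.000574002 + 0.0567377 + 0.00211801 + 0.00151089 = 0.0609406
So the posterior for Regime D is 0.00151089 / 0.0609406 ≈ 0.025.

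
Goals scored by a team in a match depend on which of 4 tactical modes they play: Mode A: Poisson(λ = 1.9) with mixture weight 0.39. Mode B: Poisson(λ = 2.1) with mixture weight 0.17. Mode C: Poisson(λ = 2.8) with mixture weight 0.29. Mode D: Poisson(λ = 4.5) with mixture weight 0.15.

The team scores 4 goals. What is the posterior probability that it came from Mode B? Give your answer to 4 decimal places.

The responsibility of component k is π_k f_k(x) divided by Σ_j π_j f_j(x).
Component likelihoods at x = 4 goals:
  f_A = 0.0812164
  f_B = 0.099231
  f_C = 0.155739
  f_D = 0.189808
Multiply by the mixture weights:
  π_A·f_A = 0.39 × 0.0812164 = 0.0316744
  π_B·f_B = 0.17 × 0.099231 = 0.0168693
  π_C·f_C = 0.29 × 0.155739 = 0.0451642
  π_D·f_D = 0.15 × 0.189808 = 0.0284711
Sum: 0.0316744 + 0.0168693 + 0.0451642 + 0.0284711 = 0.122179
Responsibility of Mode B: 0.0168693 / 0.122179 ≈ 0.1381

0.1381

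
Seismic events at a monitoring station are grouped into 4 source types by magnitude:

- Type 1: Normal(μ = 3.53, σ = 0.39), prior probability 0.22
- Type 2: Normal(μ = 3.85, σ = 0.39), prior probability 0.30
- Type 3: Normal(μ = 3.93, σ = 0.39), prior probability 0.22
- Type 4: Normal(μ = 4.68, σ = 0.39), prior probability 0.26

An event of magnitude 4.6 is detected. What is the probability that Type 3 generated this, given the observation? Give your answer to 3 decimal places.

0.141

Apply Bayes' rule: the posterior for each component is proportional to its prior times its likelihood at x.
Component likelihoods at x = 4.6:
  L_1 = (1/(0.39·√(2π)))·exp(−(4.6−3.53)²/(2·0.39²)) = 1.022929·exp(-3.76364) = 0.023731
  L_2 = (1/(0.39·√(2π)))·exp(−(4.6−3.85)²/(2·0.39²)) = 1.022929·exp(-1.84911) = 0.160985
  L_3 = (1/(0.39·√(2π)))·exp(−(4.6−3.93)²/(2·0.39²)) = 1.022929·exp(-1.47567) = 0.233867
  L_4 = (1/(0.39·√(2π)))·exp(−(4.6−4.68)²/(2·0.39²)) = 1.022929·exp(-0.02104) = 1.00163
Unnormalised posteriors:
  w_1·L_1 = 0.22 × 0.023731 = 0.00522082
  w_2·L_2 = 0.30 × 0.160985 = 0.0482956
  w_3·L_3 = 0.22 × 0.233867 = 0.0514507
  w_4·L_4 = 0.26 × 1.00163 = 0.260424
Evidence: 0.00522082 + 0.0482956 + 0.0514507 + 0.260424 = 0.365392
So the posterior for Type 3 is 0.0514507 / 0.365392 ≈ 0.141.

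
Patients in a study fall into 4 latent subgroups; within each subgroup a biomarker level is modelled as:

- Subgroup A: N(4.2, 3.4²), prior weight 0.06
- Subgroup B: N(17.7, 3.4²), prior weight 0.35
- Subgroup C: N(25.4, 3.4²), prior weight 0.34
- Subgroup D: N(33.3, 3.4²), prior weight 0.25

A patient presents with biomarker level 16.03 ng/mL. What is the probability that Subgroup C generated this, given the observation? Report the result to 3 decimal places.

0.024

Apply Bayes' rule: the posterior for each component is proportional to its prior times its likelihood at x.
Evaluate each component's likelihood at the observed value:
  f_A = 0.000275791
  f_B = 0.104002
  f_C = 0.00263161
  f_D = 2.93049e-07
Multiply by the mixture weights:
  π_A·f_A = 0.06 × 0.000275791 = 1.65475e-05
  π_B·f_B = 0.35 × 0.104002 = 0.0364008
  π_C·f_C = 0.34 × 0.00263161 = 0.000894749
  π_D·f_D = 0.25 × 2.93049e-07 = 7.32623e-08
Normaliser: 1.65475e-05 + 0.0364008 + 0.000894749 + 7.32623e-08 = 0.0373122
P(Subgroup C | x) ≈ 0.024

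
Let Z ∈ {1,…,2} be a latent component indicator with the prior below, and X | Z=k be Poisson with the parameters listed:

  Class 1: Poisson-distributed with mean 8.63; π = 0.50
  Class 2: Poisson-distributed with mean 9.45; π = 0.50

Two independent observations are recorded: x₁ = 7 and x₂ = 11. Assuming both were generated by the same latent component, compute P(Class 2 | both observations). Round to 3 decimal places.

0.498

The responsibility of component k is P(Z=k) f_k(x) divided by Σ_j P(Z=j) f_j(x).
Since both observations come from the same component, the likelihood for component k is f_k(x₁)·f_k(x₂).
  L_1 = [0.126382] × [0.0885119] = 0.0111863
  L_2 = [0.105077] × [0.105806] = 0.0111178
Unnormalised posteriors:
  P(Z=1)·L_1 = 0.50 × 0.0111863 = 0.00559314
  P(Z=2)·L_2 = 0.50 × 0.0111178 = 0.00555892
Normaliser: 0.00559314 + 0.00555892 = 0.0111521
P(Class 2 | data) = 0.00555892 / 0.0111521 ≈ 0.498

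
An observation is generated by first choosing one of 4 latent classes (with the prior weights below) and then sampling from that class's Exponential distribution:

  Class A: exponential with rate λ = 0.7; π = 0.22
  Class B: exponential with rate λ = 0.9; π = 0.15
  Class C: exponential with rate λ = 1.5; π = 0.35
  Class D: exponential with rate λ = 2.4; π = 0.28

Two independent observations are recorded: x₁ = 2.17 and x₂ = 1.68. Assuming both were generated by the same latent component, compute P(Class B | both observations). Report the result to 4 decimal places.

Posterior ∝ prior × likelihood, so P(k | x) ∝ w_k f_k(x); normalise over all components.
Since both observations come from the same component, the likelihood for component k is f_k(x₁)·f_k(x₂).
  f_A = [0.7·e^(−0.7·2.17) = 0.7·e^(−1.5190) = 0.153251] × [0.215957] = 0.0330958
  f_B = [0.9·e^(−0.9·2.17) = 0.9·e^(−1.9530) = 0.127663] × [0.198422] = 0.0253311
  f_C = [1.5·e^(−1.5·2.17) = 1.5·e^(−3.2550) = 0.0578712] × [0.120689] = 0.00698444
  f_D = [2.4·e^(−2.4·2.17) = 2.4·e^(−5.2080) = 0.0131343] × [0.0425732] = 0.000559167
Unnormalised posteriors:
  w_A·f_A = 0.22 × 0.0330958 = 0.00728107
  w_B·f_B = 0.15 × 0.0253311 = 0.00379967
  w_C·f_C = 0.35 × 0.00698444 = 0.00244456
  w_D·f_D = 0.28 × 0.000559167 = 0.000156567
Sum: 0.00728107 + 0.00379967 + 0.00244456 + 0.000156567 = 0.0136819
Responsibility of Class B: 0.00379967 / 0.0136819 ≈ 0.2777

0.2777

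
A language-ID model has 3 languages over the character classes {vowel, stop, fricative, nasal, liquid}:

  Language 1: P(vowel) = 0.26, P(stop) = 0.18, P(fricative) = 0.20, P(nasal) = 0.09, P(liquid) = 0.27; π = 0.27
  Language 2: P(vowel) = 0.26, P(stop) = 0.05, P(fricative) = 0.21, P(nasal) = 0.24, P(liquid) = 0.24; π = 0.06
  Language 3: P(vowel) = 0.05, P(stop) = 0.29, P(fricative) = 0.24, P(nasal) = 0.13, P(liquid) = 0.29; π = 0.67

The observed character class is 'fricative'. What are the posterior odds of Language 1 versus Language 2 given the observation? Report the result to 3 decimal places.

4.286

Since P(k|x) ∝ π_k f_k(x), the posterior odds are π_i f_i(x) / (π_j f_j(x)).
Categorical probabilities:
  p_1 = 0.2
  p_2 = 0.21
  p_3 = 0.24
Posterior odds = (π_1·p_1) / (π_2·p_2) = (0.27·0.2) / (0.06·0.21) = 0.054 / 0.0126 ≈ 4.286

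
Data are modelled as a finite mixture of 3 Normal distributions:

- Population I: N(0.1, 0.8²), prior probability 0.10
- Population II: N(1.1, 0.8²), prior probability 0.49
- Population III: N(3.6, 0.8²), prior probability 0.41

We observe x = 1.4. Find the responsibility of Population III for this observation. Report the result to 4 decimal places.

P(component k | x) = π_k·f_k(x) / marginal(x), where marginal(x) = Σ_j π_j·f_j(x).
Normal densities:
  f_I = 0.133173
  f_II = 0.464819
  f_III = 0.011367
Weight by the priors:
  π_I·f_I = 0.10 × 0.133173 = 0.0133173
  π_II·f_II = 0.49 × 0.464819 = 0.227761
  π_III·f_III = 0.41 × 0.011367 = 0.00466045
Evidence: 0.0133173 + 0.227761 + 0.00466045 = 0.245739
Responsibility of Population III: 0.00466045 / 0.245739 ≈ 0.0190

0.0190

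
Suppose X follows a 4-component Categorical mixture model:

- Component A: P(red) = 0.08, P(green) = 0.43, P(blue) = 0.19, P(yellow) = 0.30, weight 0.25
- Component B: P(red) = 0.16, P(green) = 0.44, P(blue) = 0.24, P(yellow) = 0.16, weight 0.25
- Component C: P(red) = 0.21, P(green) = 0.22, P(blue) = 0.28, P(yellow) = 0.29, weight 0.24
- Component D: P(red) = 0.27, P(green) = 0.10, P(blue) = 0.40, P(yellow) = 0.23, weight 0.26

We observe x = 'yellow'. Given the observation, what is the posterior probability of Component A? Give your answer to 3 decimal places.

0.307

The responsibility of component k is π_k f_k(x) divided by Σ_j π_j f_j(x).
Categorical probabilities:
  f_A = 0.3
  f_B = 0.16
  f_C = 0.29
  f_D = 0.23
Multiply by the mixture weights:
  π_A·f_A = 0.25 × 0.3 = 0.075
  π_B·f_B = 0.25 × 0.16 = 0.04
  π_C·f_C = 0.24 × 0.29 = 0.0696
  π_D·f_D = 0.26 × 0.23 = 0.0598
Marginal: 0.075 + 0.04 + 0.0696 + 0.0598 = 0.2444
So the posterior for Component A is 0.075 / 0.2444 ≈ 0.307.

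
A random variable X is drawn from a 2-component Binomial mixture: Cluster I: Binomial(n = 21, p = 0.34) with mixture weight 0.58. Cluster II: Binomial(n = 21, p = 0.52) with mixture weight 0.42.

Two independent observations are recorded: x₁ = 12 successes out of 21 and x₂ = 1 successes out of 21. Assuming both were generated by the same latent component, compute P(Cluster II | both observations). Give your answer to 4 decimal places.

Apply Bayes' rule: the posterior for each component is proportional to its prior times its likelihood at x.
Since both observations come from the same component, the likelihood for component k is f_k(x₁)·f_k(x₂).
  p_I = [0.0166681] × [0.00175621] = 2.92727e-05
  p_II = [0.155401] × [4.60307e-06] = 7.15324e-07
Prior × likelihood for each component:
  P(Z=I)·p_I = 0.58 × 2.92727e-05 = 1.69782e-05
  P(Z=II)·p_II = 0.42 × 7.15324e-07 = 3.00436e-07
Marginal: 1.69782e-05 + 3.00436e-07 = 1.72786e-05
So the posterior for Cluster II is 3.00436e-07 / 1.72786e-05 ≈ 0.0174.

0.0174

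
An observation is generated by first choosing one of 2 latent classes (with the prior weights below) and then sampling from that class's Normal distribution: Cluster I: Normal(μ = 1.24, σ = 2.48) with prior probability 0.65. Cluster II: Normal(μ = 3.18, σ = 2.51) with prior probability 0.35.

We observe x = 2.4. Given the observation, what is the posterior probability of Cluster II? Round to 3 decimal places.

0.361

The responsibility of component k is π_k f_k(x) divided by Σ_j π_j f_j(x).
Normal densities:
  L_I = (1/(2.48·√(2π)))·exp(−(2.4−1.24)²/(2·2.48²)) = 0.160864·exp(-0.10939) = 0.144195
  L_II = (1/(2.51·√(2π)))·exp(−(2.4−3.18)²/(2·2.51²)) = 0.158941·exp(-0.04828) = 0.151449
Prior × likelihood for each component:
  π_I·L_I = 0.65 × 0.144195 = 0.0937268
  π_II·L_II = 0.35 × 0.151449 = 0.0530072
Marginal: 0.0937268 + 0.0530072 = 0.146734
P(Cluster II | data) = 0.0530072 / 0.146734 ≈ 0.361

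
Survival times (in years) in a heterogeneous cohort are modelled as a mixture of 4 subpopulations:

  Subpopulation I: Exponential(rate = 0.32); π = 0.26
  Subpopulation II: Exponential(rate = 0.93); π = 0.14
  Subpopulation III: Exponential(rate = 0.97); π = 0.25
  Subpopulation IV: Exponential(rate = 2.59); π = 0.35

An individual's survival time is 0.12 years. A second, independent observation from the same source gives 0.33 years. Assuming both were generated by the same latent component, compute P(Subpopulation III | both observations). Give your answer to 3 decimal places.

Posterior ∝ prior × likelihood, so P(k | x) ∝ P(Z=k) f_k(x); normalise over all components.
Since both observations come from the same component, the likelihood for component k is f_k(x₁)·f_k(x₂).
  f_I = [0.307945] × [0.287931] = 0.0886669
  f_II = [0.831794] × [0.684223] = 0.569133
  f_III = [0.863416] × [0.704294] = 0.608098
  f_IV = [1.89811] × [1.10181] = 2.09136
Prior × likelihood for each component:
  P(Z=I)·f_I = 0.26 × 0.0886669 = 0.0230534
  P(Z=II)·f_II = 0.14 × 0.569133 = 0.0796786
  P(Z=III)·f_III = 0.25 × 0.608098 = 0.152025
  P(Z=IV)·f_IV = 0.35 × 2.09136 = 0.731977
Sum: 0.0230534 + 0.0796786 + 0.152025 + 0.731977 = 0.986733
Responsibility of Subpopulation III: 0.152025 / 0.986733 ≈ 0.154

0.154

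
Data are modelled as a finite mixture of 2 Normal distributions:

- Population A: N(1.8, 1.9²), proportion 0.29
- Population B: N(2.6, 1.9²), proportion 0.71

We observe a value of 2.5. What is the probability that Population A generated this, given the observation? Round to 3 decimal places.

Apply Bayes' rule: the posterior for each component is proportional to its prior times its likelihood at x.
Component likelihoods at x = 2.5:
  L_A = (1/(1.9·√(2π)))·exp(−(2.5−1.8)²/(2·1.9²)) = 0.209970·exp(-0.06787) = 0.196192
  L_B = (1/(1.9·√(2π)))·exp(−(2.5−2.6)²/(2·1.9²)) = 0.209970·exp(-0.00139) = 0.209679
Prior × likelihood for each component:
  π_A·L_A = 0.29 × 0.196192 = 0.0568958
  π_B·L_B = 0.71 × 0.209679 = 0.148872
Normaliser: 0.0568958 + 0.148872 = 0.205768
Responsibility of Population A: 0.0568958 / 0.205768 ≈ 0.277

0.277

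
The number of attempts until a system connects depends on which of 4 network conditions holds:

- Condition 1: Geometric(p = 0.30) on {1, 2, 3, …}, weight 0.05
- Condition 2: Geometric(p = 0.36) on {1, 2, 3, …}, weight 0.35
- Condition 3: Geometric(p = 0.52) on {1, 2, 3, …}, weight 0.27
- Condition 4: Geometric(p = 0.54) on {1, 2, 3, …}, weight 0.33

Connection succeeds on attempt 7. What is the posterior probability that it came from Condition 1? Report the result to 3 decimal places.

Apply Bayes' rule: the posterior for each component is proportional to its prior times its likelihood at x.
Component likelihoods at x = 7:
  f_1 = 0.0352947
  f_2 = 0.024739
  f_3 = 0.00635991
  f_4 = 0.00511612
Weight by the priors:
  π_1·f_1 = 0.05 × 0.0352947 = 0.00176473
  π_2·f_2 = 0.35 × 0.024739 = 0.00865865
  π_3·f_3 = 0.27 × 0.00635991 = 0.00171717
  π_4·f_4 = 0.33 × 0.00511612 = 0.00168832
Evidence: 0.00176473 + 0.00865865 + 0.00171717 + 0.00168832 = 0.0138289
So the posterior for Condition 1 is 0.00176473 / 0.0138289 ≈ 0.128.

0.128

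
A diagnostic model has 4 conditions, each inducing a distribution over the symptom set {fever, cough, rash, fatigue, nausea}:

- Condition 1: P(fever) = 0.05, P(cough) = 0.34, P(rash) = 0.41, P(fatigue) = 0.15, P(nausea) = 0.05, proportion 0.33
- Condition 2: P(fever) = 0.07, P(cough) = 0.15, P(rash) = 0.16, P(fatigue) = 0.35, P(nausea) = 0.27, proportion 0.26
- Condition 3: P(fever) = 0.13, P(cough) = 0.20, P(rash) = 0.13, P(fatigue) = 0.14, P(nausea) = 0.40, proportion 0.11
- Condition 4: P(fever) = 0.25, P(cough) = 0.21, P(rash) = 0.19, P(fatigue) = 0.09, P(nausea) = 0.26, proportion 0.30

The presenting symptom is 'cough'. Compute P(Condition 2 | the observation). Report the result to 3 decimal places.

0.165

The responsibility of component k is w_k f_k(x) divided by Σ_j w_j f_j(x).
Evaluate each component's likelihood at the observed value:
  L_1 = 0.34
  L_2 = 0.15
  L_3 = 0.2
  L_4 = 0.21
Multiply by the mixture weights:
  w_1·L_1 = 0.33 × 0.34 = 0.1122
  w_2·L_2 = 0.26 × 0.15 = 0.039
  w_3·L_3 = 0.11 × 0.2 = 0.022
  w_4·L_4 = 0.30 × 0.21 = 0.063
Sum: 0.1122 + 0.039 + 0.022 + 0.063 = 0.2362
P(Condition 2 | 'cough') ≈ 0.165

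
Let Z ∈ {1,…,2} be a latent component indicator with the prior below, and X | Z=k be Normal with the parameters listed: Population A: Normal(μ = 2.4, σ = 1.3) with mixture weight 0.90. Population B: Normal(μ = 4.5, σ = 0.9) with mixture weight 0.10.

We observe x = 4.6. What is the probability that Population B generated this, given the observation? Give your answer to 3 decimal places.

0.400

P(component k | x) = P(Z=k)·f_k(x) / marginal(x), where marginal(x) = Σ_j P(Z=j)·f_j(x).
Normal densities:
  L_A = (1/(1.3·√(2π)))·exp(−(4.6−2.4)²/(2·1.3²)) = 0.306879·exp(-1.43195) = 0.0732955
  L_B = (1/(0.9·√(2π)))·exp(−(4.6−4.5)²/(2·0.9²)) = 0.443269·exp(-0.00617) = 0.440541
Unnormalised posteriors:
  P(Z=A)·L_A = 0.90 × 0.0732955 = 0.065966
  P(Z=B)·L_B = 0.10 × 0.440541 = 0.0440541
Denominator: 0.065966 + 0.0440541 = 0.11002
P(Population B | x) ≈ 0.400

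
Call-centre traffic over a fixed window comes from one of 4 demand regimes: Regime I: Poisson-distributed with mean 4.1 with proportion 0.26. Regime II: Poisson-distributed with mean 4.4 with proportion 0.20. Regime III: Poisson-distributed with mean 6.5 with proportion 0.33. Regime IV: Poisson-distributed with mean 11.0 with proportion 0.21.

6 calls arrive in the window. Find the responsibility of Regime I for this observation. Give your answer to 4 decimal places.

By Bayes' theorem, P(k | x) = π_k f_k(x) / Σ_j π_j f_j(x).
Poisson probabilities:
  f_I = 0.109336
  f_II = 0.123734
  f_III = 0.157483
  f_IV = 0.0410946
Prior × likelihood for each component:
  π_I·f_I = 0.26 × 0.109336 = 0.0284274
  π_II·f_II = 0.20 × 0.123734 = 0.0247467
  π_III·f_III = 0.33 × 0.157483 = 0.0519694
  π_IV·f_IV = 0.21 × 0.0410946 = 0.00862986
Marginal: 0.0284274 + 0.0247467 + 0.0519694 + 0.00862986 = 0.113773
P(Regime I | 6 calls) = 0.0284274 / 0.113773 ≈ 0.2499

0.2499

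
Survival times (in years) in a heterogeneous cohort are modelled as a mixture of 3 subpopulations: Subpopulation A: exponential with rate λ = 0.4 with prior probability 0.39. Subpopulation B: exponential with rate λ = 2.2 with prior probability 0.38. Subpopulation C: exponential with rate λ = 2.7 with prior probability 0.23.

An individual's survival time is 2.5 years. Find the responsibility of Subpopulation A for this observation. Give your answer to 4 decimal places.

0.9327

P(component k | x) = π_k·f_k(x) / marginal(x), where marginal(x) = Σ_j π_j·f_j(x).
Exponential densities:
  f_A = 0.147152
  f_B = 0.0089909
  f_C = 0.00316137
Prior × likelihood for each component:
  π_A·f_A = 0.39 × 0.147152 = 0.0573892
  π_B·f_B = 0.38 × 0.0089909 = 0.00341654
  π_C·f_C = 0.23 × 0.00316137 = 0.000727116
Marginal: 0.0573892 + 0.00341654 + 0.000727116 = 0.0615328
So the posterior for Subpopulation A is 0.0573892 / 0.0615328 ≈ 0.9327.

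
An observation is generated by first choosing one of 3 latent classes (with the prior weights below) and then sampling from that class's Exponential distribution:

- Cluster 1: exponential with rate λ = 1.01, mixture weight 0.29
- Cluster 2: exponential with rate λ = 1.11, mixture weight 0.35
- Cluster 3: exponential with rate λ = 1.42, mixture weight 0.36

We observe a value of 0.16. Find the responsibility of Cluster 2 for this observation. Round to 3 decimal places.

0.331

By Bayes' theorem, P(k | x) = π_k f_k(x) / Σ_j π_j f_j(x).
Component likelihoods at x = 0.16:
  L_1 = 0.859289
  L_2 = 0.929378
  L_3 = 1.1314
Unnormalised posteriors:
  π_1·L_1 = 0.29 × 0.859289 = 0.249194
  π_2·L_2 = 0.35 × 0.929378 = 0.325282
  π_3·L_3 = 0.36 × 1.1314 = 0.407304
Denominator: 0.249194 + 0.325282 + 0.407304 = 0.981781
Responsibility of Cluster 2: 0.325282 / 0.981781 ≈ 0.331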